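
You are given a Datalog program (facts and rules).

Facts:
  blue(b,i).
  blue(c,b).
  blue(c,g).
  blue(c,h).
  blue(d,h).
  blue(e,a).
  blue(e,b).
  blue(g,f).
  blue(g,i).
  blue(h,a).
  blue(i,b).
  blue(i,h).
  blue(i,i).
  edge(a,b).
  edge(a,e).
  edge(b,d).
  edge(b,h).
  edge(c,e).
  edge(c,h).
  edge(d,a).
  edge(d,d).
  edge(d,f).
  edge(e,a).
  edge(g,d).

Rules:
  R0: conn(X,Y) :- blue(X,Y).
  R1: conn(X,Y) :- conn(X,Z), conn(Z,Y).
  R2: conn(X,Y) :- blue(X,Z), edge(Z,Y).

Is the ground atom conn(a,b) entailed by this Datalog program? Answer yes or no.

no

round 1: derive conn(b,i) via R0 from blue(b,i)
round 1: derive conn(c,b) via R0 from blue(c,b)
round 1: derive conn(c,g) via R0 from blue(c,g)
round 1: derive conn(c,h) via R0 from blue(c,h)
round 1: derive conn(d,h) via R0 from blue(d,h)
round 1: derive conn(e,a) via R0 from blue(e,a)
round 1: derive conn(e,b) via R0 from blue(e,b)
round 1: derive conn(g,f) via R0 from blue(g,f)
round 1: derive conn(g,i) via R0 from blue(g,i)
round 1: derive conn(h,a) via R0 from blue(h,a)
round 1: derive conn(i,b) via R0 from blue(i,b)
round 1: derive conn(i,h) via R0 from blue(i,h)
round 1: derive conn(i,i) via R0 from blue(i,i)
round 1: derive conn(c,d) via R2 from blue(c,b), edge(b,d)
round 1: derive conn(e,d) via R2 from blue(e,b), edge(b,d)
round 1: derive conn(e,e) via R2 from blue(e,a), edge(a,e)
round 1: derive conn(e,h) via R2 from blue(e,b), edge(b,h)
round 1: derive conn(h,b) via R2 from blue(h,a), edge(a,b)
round 1: derive conn(h,e) via R2 from blue(h,a), edge(a,e)
round 1: derive conn(i,d) via R2 from blue(i,b), edge(b,d)
round 2: derive conn(b,b) via R1 from conn(b,i), conn(i,b)
round 2: derive conn(b,d) via R1 from conn(b,i), conn(i,d)
round 2: derive conn(b,h) via R1 from conn(b,i), conn(i,h)
round 2: derive conn(c,a) via R1 from conn(c,h), conn(h,a)
round 2: derive conn(c,e) via R1 from conn(c,h), conn(h,e)
round 2: derive conn(c,f) via R1 from conn(c,g), conn(g,f)
round 2: derive conn(c,i) via R1 from conn(c,b), conn(b,i)
round 2: derive conn(d,a) via R1 from conn(d,h), conn(h,a)
round 2: derive conn(d,b) via R1 from conn(d,h), conn(h,b)
round 2: derive conn(d,e) via R1 from conn(d,h), conn(h,e)
round 2: derive conn(e,i) via R1 from conn(e,b), conn(b,i)
round 2: derive conn(g,b) via R1 from conn(g,i), conn(i,b)
round 2: derive conn(g,d) via R1 from conn(g,i), conn(i,d)
round 2: derive conn(g,h) via R1 from conn(g,i), conn(i,h)
round 2: derive conn(h,d) via R1 from conn(h,e), conn(e,d)
round 2: derive conn(h,h) via R1 from conn(h,e), conn(e,h)
round 2: derive conn(h,i) via R1 from conn(h,b), conn(b,i)
round 2: derive conn(i,a) via R1 from conn(i,h), conn(h,a)
round 2: derive conn(i,e) via R1 from conn(i,h), conn(h,e)
round 3: derive conn(b,a) via R1 from conn(b,d), conn(d,a)
round 3: derive conn(b,e) via R1 from conn(b,d), conn(d,e)
round 3: derive conn(d,d) via R1 from conn(d,b), conn(b,d)
round 3: derive conn(d,i) via R1 from conn(d,b), conn(b,i)
round 3: derive conn(g,a) via R1 from conn(g,d), conn(d,a)
round 3: derive conn(g,e) via R1 from conn(g,d), conn(d,e)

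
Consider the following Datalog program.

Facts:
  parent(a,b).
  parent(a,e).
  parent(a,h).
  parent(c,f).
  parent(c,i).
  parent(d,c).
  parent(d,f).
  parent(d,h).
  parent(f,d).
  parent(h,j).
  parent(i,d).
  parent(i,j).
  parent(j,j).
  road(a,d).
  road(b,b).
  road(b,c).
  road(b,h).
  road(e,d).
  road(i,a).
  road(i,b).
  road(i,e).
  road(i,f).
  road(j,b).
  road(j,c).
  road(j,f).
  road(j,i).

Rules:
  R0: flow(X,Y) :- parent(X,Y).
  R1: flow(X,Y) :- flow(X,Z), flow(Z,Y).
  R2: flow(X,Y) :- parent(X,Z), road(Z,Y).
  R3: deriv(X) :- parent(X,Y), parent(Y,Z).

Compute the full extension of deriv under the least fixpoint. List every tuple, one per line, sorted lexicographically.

round 1: derive deriv(a) via R3 from parent(a,h), parent(h,j)
round 1: derive deriv(c) via R3 from parent(c,f), parent(f,d)
round 1: derive deriv(d) via R3 from parent(d,c), parent(c,f)
round 1: derive deriv(f) via R3 from parent(f,d), parent(d,c)
round 1: derive deriv(h) via R3 from parent(h,j), parent(j,j)
round 1: derive deriv(i) via R3 from parent(i,d), parent(d,c)
round 1: derive deriv(j) via R3 from parent(j,j), parent(j,j)

deriv(a)
deriv(c)
deriv(d)
deriv(f)
deriv(h)
deriv(i)
deriv(j)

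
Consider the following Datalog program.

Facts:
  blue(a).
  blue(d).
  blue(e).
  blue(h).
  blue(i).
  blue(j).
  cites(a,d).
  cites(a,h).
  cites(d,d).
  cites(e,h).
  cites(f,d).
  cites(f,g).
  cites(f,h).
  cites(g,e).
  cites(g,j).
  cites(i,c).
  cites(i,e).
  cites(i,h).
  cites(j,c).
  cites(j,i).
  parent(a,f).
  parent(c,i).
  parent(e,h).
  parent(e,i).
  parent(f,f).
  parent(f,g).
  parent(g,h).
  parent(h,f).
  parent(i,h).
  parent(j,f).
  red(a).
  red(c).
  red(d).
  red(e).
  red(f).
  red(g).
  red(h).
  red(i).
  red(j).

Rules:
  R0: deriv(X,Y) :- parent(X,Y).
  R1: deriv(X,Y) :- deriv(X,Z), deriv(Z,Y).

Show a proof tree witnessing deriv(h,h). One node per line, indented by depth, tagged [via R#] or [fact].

deriv(h,h)  [via R1]
  deriv(h,f)  [via R0]
    parent(h,f)  [fact]
  deriv(f,h)  [via R1]
    deriv(f,g)  [via R0]
      parent(f,g)  [fact]
    deriv(g,h)  [via R0]
      parent(g,h)  [fact]

round 1: derive deriv(a,f) via R0 from parent(a,f)
round 1: derive deriv(c,i) via R0 from parent(c,i)
round 1: derive deriv(e,h) via R0 from parent(e,h)
round 1: derive deriv(e,i) via R0 from parent(e,i)
round 1: derive deriv(f,f) via R0 from parent(f,f)
round 1: derive deriv(f,g) via R0 from parent(f,g)
round 1: derive deriv(g,h) via R0 from parent(g,h)
round 1: derive deriv(h,f) via R0 from parent(h,f)
round 1: derive deriv(i,h) via R0 from parent(i,h)
round 1: derive deriv(j,f) via R0 from parent(j,f)
round 2: derive deriv(a,g) via R1 from deriv(a,f), deriv(f,g)
round 2: derive deriv(c,h) via R1 from deriv(c,i), deriv(i,h)
round 2: derive deriv(e,f) via R1 from deriv(e,h), deriv(h,f)
round 2: derive deriv(f,h) via R1 from deriv(f,g), deriv(g,h)
round 2: derive deriv(g,f) via R1 from deriv(g,h), deriv(h,f)
round 2: derive deriv(h,g) via R1 from deriv(h,f), deriv(f,g)
round 2: derive deriv(i,f) via R1 from deriv(i,h), deriv(h,f)
round 2: derive deriv(j,g) via R1 from deriv(j,f), deriv(f,g)
round 3: derive deriv(a,h) via R1 from deriv(a,f), deriv(f,h)
round 3: derive deriv(c,f) via R1 from deriv(c,h), deriv(h,f)
round 3: derive deriv(c,g) via R1 from deriv(c,h), deriv(h,g)
round 3: derive deriv(e,g) via R1 from deriv(e,f), deriv(f,g)
round 3: derive deriv(g,g) via R1 from deriv(g,f), deriv(f,g)
round 3: derive deriv(h,h) via R1 from deriv(h,f), deriv(f,h)
round 3: derive deriv(i,g) via R1 from deriv(i,f), deriv(f,g)
round 3: derive deriv(j,h) via R1 from deriv(j,f), deriv(f,h)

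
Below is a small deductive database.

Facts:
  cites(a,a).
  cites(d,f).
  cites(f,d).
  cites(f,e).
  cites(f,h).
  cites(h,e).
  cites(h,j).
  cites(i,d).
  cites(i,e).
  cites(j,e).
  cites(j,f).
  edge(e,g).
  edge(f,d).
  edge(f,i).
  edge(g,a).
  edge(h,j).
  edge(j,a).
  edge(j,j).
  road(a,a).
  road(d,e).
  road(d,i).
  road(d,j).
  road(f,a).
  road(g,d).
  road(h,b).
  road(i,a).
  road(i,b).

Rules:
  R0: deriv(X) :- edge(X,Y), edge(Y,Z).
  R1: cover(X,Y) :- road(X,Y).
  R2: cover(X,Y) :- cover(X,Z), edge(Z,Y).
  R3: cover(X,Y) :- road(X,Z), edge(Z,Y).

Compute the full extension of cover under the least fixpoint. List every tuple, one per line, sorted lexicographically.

cover(a,a)
cover(d,a)
cover(d,e)
cover(d,g)
cover(d,i)
cover(d,j)
cover(f,a)
cover(g,d)
cover(h,b)
cover(i,a)
cover(i,b)

round 1: derive cover(a,a) via R1 from road(a,a)
round 1: derive cover(d,e) via R1 from road(d,e)
round 1: derive cover(d,i) via R1 from road(d,i)
round 1: derive cover(d,j) via R1 from road(d,j)
round 1: derive cover(f,a) via R1 from road(f,a)
round 1: derive cover(g,d) via R1 from road(g,d)
round 1: derive cover(h,b) via R1 from road(h,b)
round 1: derive cover(i,a) via R1 from road(i,a)
round 1: derive cover(i,b) via R1 from road(i,b)
round 1: derive cover(d,a) via R3 from road(d,j), edge(j,a)
round 1: derive cover(d,g) via R3 from road(d,e), edge(e,g)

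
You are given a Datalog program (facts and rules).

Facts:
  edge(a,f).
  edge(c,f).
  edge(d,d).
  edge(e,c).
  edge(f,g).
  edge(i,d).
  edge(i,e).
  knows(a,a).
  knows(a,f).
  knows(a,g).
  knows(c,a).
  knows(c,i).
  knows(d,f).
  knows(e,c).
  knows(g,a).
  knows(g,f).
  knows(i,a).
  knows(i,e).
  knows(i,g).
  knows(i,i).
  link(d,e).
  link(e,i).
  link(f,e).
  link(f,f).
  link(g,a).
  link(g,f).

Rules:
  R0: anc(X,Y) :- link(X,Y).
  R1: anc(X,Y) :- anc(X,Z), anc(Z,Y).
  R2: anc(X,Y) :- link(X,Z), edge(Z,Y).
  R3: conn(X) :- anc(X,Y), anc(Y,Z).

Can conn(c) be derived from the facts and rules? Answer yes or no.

round 1: derive anc(d,e) via R0 from link(d,e)
round 1: derive anc(e,i) via R0 from link(e,i)
round 1: derive anc(f,e) via R0 from link(f,e)
round 1: derive anc(f,f) via R0 from link(f,f)
round 1: derive anc(g,a) via R0 from link(g,a)
round 1: derive anc(g,f) via R0 from link(g,f)
round 1: derive anc(d,c) via R2 from link(d,e), edge(e,c)
round 1: derive anc(e,d) via R2 from link(e,i), edge(i,d)
round 1: derive anc(e,e) via R2 from link(e,i), edge(i,e)
round 1: derive anc(f,c) via R2 from link(f,e), edge(e,c)
round 1: derive anc(f,g) via R2 from link(f,f), edge(f,g)
round 1: derive anc(g,g) via R2 from link(g,f), edge(f,g)
round 2: derive anc(d,d) via R1 from anc(d,e), anc(e,d)
round 2: derive anc(d,i) via R1 from anc(d,e), anc(e,i)
round 2: derive anc(e,c) via R1 from anc(e,d), anc(d,c)
round 2: derive anc(f,a) via R1 from anc(f,g), anc(g,a)
round 2: derive anc(f,d) via R1 from anc(f,e), anc(e,d)
round 2: derive anc(f,i) via R1 from anc(f,e), anc(e,i)
round 2: derive anc(g,c) via R1 from anc(g,f), anc(f,c)
round 2: derive anc(g,e) via R1 from anc(g,f), anc(f,e)
round 2: derive conn(d) via R3 from anc(d,e), anc(e,d)
round 2: derive conn(e) via R3 from anc(e,d), anc(d,c)
round 2: derive conn(f) via R3 from anc(f,e), anc(e,d)
round 2: derive conn(g) via R3 from anc(g,f), anc(f,c)
round 3: derive anc(g,d) via R1 from anc(g,e), anc(e,d)
round 3: derive anc(g,i) via R1 from anc(g,e), anc(e,i)

no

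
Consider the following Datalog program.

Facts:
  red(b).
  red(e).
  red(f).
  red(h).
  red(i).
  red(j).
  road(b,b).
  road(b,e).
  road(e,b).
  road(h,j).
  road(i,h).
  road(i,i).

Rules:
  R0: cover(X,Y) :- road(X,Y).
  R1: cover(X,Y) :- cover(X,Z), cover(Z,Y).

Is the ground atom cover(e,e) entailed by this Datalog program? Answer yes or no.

yes

round 1: derive cover(b,b) via R0 from road(b,b)
round 1: derive cover(b,e) via R0 from road(b,e)
round 1: derive cover(e,b) via R0 from road(e,b)
round 1: derive cover(h,j) via R0 from road(h,j)
round 1: derive cover(i,h) via R0 from road(i,h)
round 1: derive cover(i,i) via R0 from road(i,i)
round 2: derive cover(e,e) via R1 from cover(e,b), cover(b,e)
round 2: derive cover(i,j) via R1 from cover(i,h), cover(h,j)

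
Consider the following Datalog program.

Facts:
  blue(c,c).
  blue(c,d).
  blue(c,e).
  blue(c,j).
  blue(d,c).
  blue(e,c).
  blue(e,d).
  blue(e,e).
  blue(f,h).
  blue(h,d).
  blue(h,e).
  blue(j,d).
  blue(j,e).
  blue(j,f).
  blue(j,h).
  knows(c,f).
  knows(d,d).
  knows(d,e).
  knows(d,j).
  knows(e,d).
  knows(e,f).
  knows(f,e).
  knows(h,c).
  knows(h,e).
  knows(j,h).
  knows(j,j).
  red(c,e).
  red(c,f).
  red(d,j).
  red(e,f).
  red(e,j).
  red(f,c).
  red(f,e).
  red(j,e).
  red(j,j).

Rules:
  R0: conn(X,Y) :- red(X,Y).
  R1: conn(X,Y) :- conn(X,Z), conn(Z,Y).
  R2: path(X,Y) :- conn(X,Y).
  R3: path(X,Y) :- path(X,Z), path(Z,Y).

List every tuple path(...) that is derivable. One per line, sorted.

path(c,c)
path(c,e)
path(c,f)
path(c,j)
path(d,c)
path(d,e)
path(d,f)
path(d,j)
path(e,c)
path(e,e)
path(e,f)
path(e,j)
path(f,c)
path(f,e)
path(f,f)
path(f,j)
path(j,c)
path(j,e)
path(j,f)
path(j,j)

round 1: derive conn(c,e) via R0 from red(c,e)
round 1: derive conn(c,f) via R0 from red(c,f)
round 1: derive conn(d,j) via R0 from red(d,j)
round 1: derive conn(e,f) via R0 from red(e,f)
round 1: derive conn(e,j) via R0 from red(e,j)
round 1: derive conn(f,c) via R0 from red(f,c)
round 1: derive conn(f,e) via R0 from red(f,e)
round 1: derive conn(j,e) via R0 from red(j,e)
round 1: derive conn(j,j) via R0 from red(j,j)
round 2: derive conn(c,c) via R1 from conn(c,f), conn(f,c)
round 2: derive conn(c,j) via R1 from conn(c,e), conn(e,j)
round 2: derive conn(d,e) via R1 from conn(d,j), conn(j,e)
round 2: derive conn(e,c) via R1 from conn(e,f), conn(f,c)
round 2: derive conn(e,e) via R1 from conn(e,f), conn(f,e)
round 2: derive conn(f,f) via R1 from conn(f,c), conn(c,f)
round 2: derive conn(f,j) via R1 from conn(f,e), conn(e,j)
round 2: derive conn(j,f) via R1 from conn(j,e), conn(e,f)
round 2: derive path(c,e) via R2 from conn(c,e)
round 2: derive path(c,f) via R2 from conn(c,f)
round 2: derive path(d,j) via R2 from conn(d,j)
round 2: derive path(e,f) via R2 from conn(e,f)
round 2: derive path(e,j) via R2 from conn(e,j)
round 2: derive path(f,c) via R2 from conn(f,c)
round 2: derive path(f,e) via R2 from conn(f,e)
round 2: derive path(j,e) via R2 from conn(j,e)
round 2: derive path(j,j) via R2 from conn(j,j)
round 3: derive conn(d,c) via R1 from conn(d,e), conn(e,c)
round 3: derive conn(d,f) via R1 from conn(d,e), conn(e,f)
round 3: derive conn(j,c) via R1 from conn(j,e), conn(e,c)
round 3: derive path(c,c) via R2 from conn(c,c)
round 3: derive path(c,j) via R2 from conn(c,j)
round 3: derive path(d,e) via R2 from conn(d,e)
round 3: derive path(e,c) via R2 from conn(e,c)
round 3: derive path(e,e) via R2 from conn(e,e)
round 3: derive path(f,f) via R2 from conn(f,f)
round 3: derive path(f,j) via R2 from conn(f,j)
round 3: derive path(j,f) via R2 from conn(j,f)
round 4: derive path(d,c) via R2 from conn(d,c)
round 4: derive path(d,f) via R2 from conn(d,f)
round 4: derive path(j,c) via R2 from conn(j,c)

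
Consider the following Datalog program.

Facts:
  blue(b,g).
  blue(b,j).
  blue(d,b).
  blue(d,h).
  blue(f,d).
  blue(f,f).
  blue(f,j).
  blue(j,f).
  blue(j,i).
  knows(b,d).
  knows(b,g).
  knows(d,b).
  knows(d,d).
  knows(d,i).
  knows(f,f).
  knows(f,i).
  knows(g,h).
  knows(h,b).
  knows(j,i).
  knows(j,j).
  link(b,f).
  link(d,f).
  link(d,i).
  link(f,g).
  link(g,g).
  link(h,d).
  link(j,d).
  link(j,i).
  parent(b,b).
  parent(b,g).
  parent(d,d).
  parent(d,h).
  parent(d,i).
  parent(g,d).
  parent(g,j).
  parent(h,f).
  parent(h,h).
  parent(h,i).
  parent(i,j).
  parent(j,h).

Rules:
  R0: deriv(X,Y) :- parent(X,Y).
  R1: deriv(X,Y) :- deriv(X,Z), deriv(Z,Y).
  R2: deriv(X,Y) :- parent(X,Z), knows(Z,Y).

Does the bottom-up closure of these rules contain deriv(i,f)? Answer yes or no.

yes

round 1: derive deriv(b,b) via R0 from parent(b,b)
round 1: derive deriv(b,g) via R0 from parent(b,g)
round 1: derive deriv(d,d) via R0 from parent(d,d)
round 1: derive deriv(d,h) via R0 from parent(d,h)
round 1: derive deriv(d,i) via R0 from parent(d,i)
round 1: derive deriv(g,d) via R0 from parent(g,d)
round 1: derive deriv(g,j) via R0 from parent(g,j)
round 1: derive deriv(h,f) via R0 from parent(h,f)
round 1: derive deriv(h,h) via R0 from parent(h,h)
round 1: derive deriv(h,i) via R0 from parent(h,i)
round 1: derive deriv(i,j) via R0 from parent(i,j)
round 1: derive deriv(j,h) via R0 from parent(j,h)
round 1: derive deriv(b,d) via R2 from parent(b,b), knows(b,d)
round 1: derive deriv(b,h) via R2 from parent(b,g), knows(g,h)
round 1: derive deriv(d,b) via R2 from parent(d,d), knows(d,b)
round 1: derive deriv(g,b) via R2 from parent(g,d), knows(d,b)
round 1: derive deriv(g,i) via R2 from parent(g,d), knows(d,i)
round 1: derive deriv(h,b) via R2 from parent(h,h), knows(h,b)
round 1: derive deriv(i,i) via R2 from parent(i,j), knows(j,i)
round 1: derive deriv(j,b) via R2 from parent(j,h), knows(h,b)
round 2: derive deriv(b,f) via R1 from deriv(b,h), deriv(h,f)
round 2: derive deriv(b,i) via R1 from deriv(b,d), deriv(d,i)
round 2: derive deriv(b,j) via R1 from deriv(b,g), deriv(g,j)
round 2: derive deriv(d,f) via R1 from deriv(d,h), deriv(h,f)
round 2: derive deriv(d,g) via R1 from deriv(d,b), deriv(b,g)
round 2: derive deriv(d,j) via R1 from deriv(d,i), deriv(i,j)
round 2: derive deriv(g,g) via R1 from deriv(g,b), deriv(b,g)
round 2: derive deriv(g,h) via R1 from deriv(g,b), deriv(b,h)
round 2: derive deriv(h,d) via R1 from deriv(h,b), deriv(b,d)
round 2: derive deriv(h,g) via R1 from deriv(h,b), deriv(b,g)
round 2: derive deriv(h,j) via R1 from deriv(h,i), deriv(i,j)
round 2: derive deriv(i,b) via R1 from deriv(i,j), deriv(j,b)
round 2: derive deriv(i,h) via R1 from deriv(i,j), deriv(j,h)
round 2: derive deriv(j,d) via R1 from deriv(j,b), deriv(b,d)
round 2: derive deriv(j,f) via R1 from deriv(j,h), deriv(h,f)
round 2: derive deriv(j,g) via R1 from deriv(j,b), deriv(b,g)
round 2: derive deriv(j,i) via R1 from deriv(j,h), deriv(h,i)
round 3: derive deriv(g,f) via R1 from deriv(g,b), deriv(b,f)
round 3: derive deriv(i,d) via R1 from deriv(i,b), deriv(b,d)
round 3: derive deriv(i,f) via R1 from deriv(i,b), deriv(b,f)
round 3: derive deriv(i,g) via R1 from deriv(i,b), deriv(b,g)
round 3: derive deriv(j,j) via R1 from deriv(j,b), deriv(b,j)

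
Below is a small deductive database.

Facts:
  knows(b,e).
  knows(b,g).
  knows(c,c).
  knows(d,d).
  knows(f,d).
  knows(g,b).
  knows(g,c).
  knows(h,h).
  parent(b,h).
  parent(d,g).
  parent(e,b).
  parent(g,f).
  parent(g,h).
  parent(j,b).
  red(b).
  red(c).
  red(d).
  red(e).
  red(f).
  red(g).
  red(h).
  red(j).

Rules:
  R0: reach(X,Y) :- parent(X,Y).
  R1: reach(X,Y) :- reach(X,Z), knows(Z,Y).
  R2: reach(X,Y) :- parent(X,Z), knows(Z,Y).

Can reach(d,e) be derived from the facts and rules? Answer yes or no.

round 1: derive reach(b,h) via R0 from parent(b,h)
round 1: derive reach(d,g) via R0 from parent(d,g)
round 1: derive reach(e,b) via R0 from parent(e,b)
round 1: derive reach(g,f) via R0 from parent(g,f)
round 1: derive reach(g,h) via R0 from parent(g,h)
round 1: derive reach(j,b) via R0 from parent(j,b)
round 1: derive reach(d,b) via R2 from parent(d,g), knows(g,b)
round 1: derive reach(d,c) via R2 from parent(d,g), knows(g,c)
round 1: derive reach(e,e) via R2 from parent(e,b), knows(b,e)
round 1: derive reach(e,g) via R2 from parent(e,b), knows(b,g)
round 1: derive reach(g,d) via R2 from parent(g,f), knows(f,d)
round 1: derive reach(j,e) via R2 from parent(j,b), knows(b,e)
round 1: derive reach(j,g) via R2 from parent(j,b), knows(b,g)
round 2: derive reach(d,e) via R1 from reach(d,b), knows(b,e)
round 2: derive reach(e,c) via R1 from reach(e,g), knows(g,c)
round 2: derive reach(j,c) via R1 from reach(j,g), knows(g,c)

yes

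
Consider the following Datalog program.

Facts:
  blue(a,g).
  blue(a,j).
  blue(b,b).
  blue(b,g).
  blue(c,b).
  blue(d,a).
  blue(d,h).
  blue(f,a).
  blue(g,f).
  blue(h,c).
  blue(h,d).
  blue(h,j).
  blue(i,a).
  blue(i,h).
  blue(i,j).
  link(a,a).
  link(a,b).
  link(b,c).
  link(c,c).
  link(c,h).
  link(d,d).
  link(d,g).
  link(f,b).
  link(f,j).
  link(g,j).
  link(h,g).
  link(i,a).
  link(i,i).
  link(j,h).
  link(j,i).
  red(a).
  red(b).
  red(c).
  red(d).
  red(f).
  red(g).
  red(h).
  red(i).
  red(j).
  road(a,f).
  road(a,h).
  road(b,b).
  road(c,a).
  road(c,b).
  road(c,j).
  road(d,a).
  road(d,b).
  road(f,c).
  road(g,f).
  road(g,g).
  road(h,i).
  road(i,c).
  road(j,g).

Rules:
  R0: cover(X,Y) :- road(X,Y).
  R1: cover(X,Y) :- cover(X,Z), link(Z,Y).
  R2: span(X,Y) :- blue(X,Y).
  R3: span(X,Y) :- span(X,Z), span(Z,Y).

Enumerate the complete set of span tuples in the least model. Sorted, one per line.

round 1: derive span(a,g) via R2 from blue(a,g)
round 1: derive span(a,j) via R2 from blue(a,j)
round 1: derive span(b,b) via R2 from blue(b,b)
round 1: derive span(b,g) via R2 from blue(b,g)
round 1: derive span(c,b) via R2 from blue(c,b)
round 1: derive span(d,a) via R2 from blue(d,a)
round 1: derive span(d,h) via R2 from blue(d,h)
round 1: derive span(f,a) via R2 from blue(f,a)
round 1: derive span(g,f) via R2 from blue(g,f)
round 1: derive span(h,c) via R2 from blue(h,c)
round 1: derive span(h,d) via R2 from blue(h,d)
round 1: derive span(h,j) via R2 from blue(h,j)
round 1: derive span(i,a) via R2 from blue(i,a)
round 1: derive span(i,h) via R2 from blue(i,h)
round 1: derive span(i,j) via R2 from blue(i,j)
round 2: derive span(a,f) via R3 from span(a,g), span(g,f)
round 2: derive span(b,f) via R3 from span(b,g), span(g,f)
round 2: derive span(c,g) via R3 from span(c,b), span(b,g)
round 2: derive span(d,c) via R3 from span(d,h), span(h,c)
round 2: derive span(d,d) via R3 from span(d,h), span(h,d)
round 2: derive span(d,g) via R3 from span(d,a), span(a,g)
round 2: derive span(d,j) via R3 from span(d,a), span(a,j)
round 2: derive span(f,g) via R3 from span(f,a), span(a,g)
round 2: derive span(f,j) via R3 from span(f,a), span(a,j)
round 2: derive span(g,a) via R3 from span(g,f), span(f,a)
round 2: derive span(h,a) via R3 from span(h,d), span(d,a)
round 2: derive span(h,b) via R3 from span(h,c), span(c,b)
round 2: derive span(h,h) via R3 from span(h,d), span(d,h)
round 2: derive span(i,c) via R3 from span(i,h), span(h,c)
round 2: derive span(i,d) via R3 from span(i,h), span(h,d)
round 2: derive span(i,g) via R3 from span(i,a), span(a,g)
round 3: derive span(a,a) via R3 from span(a,f), span(f,a)
round 3: derive span(b,a) via R3 from span(b,f), span(f,a)
round 3: derive span(b,j) via R3 from span(b,f), span(f,j)
round 3: derive span(c,a) via R3 from span(c,g), span(g,a)
round 3: derive span(c,f) via R3 from span(c,b), span(b,f)
round 3: derive span(d,b) via R3 from span(d,c), span(c,b)
round 3: derive span(d,f) via R3 from span(d,a), span(a,f)
round 3: derive span(f,f) via R3 from span(f,a), span(a,f)
round 3: derive span(g,g) via R3 from span(g,a), span(a,g)
round 3: derive span(g,j) via R3 from span(g,a), span(a,j)
round 3: derive span(h,f) via R3 from span(h,a), span(a,f)
round 3: derive span(h,g) via R3 from span(h,a), span(a,g)
round 3: derive span(i,b) via R3 from span(i,c), span(c,b)
round 3: derive span(i,f) via R3 from span(i,a), span(a,f)
round 4: derive span(c,j) via R3 from span(c,a), span(a,j)

span(a,a)
span(a,f)
span(a,g)
span(a,j)
span(b,a)
span(b,b)
span(b,f)
span(b,g)
span(b,j)
span(c,a)
span(c,b)
span(c,f)
span(c,g)
span(c,j)
span(d,a)
span(d,b)
span(d,c)
span(d,d)
span(d,f)
span(d,g)
span(d,h)
span(d,j)
span(f,a)
span(f,f)
span(f,g)
span(f,j)
span(g,a)
span(g,f)
span(g,g)
span(g,j)
span(h,a)
span(h,b)
span(h,c)
span(h,d)
span(h,f)
span(h,g)
span(h,h)
span(h,j)
span(i,a)
span(i,b)
span(i,c)
span(i,d)
span(i,f)
span(i,g)
span(i,h)
span(i,j)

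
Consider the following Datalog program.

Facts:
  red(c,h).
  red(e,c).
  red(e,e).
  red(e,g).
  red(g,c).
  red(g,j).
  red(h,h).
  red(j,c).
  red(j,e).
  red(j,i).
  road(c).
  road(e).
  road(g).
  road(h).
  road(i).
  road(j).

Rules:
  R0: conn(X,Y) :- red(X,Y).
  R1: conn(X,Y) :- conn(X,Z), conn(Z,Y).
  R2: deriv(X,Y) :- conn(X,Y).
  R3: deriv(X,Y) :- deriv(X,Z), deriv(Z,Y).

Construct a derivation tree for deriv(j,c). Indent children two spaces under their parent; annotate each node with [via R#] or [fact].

round 1: derive conn(c,h) via R0 from red(c,h)
round 1: derive conn(e,c) via R0 from red(e,c)
round 1: derive conn(e,e) via R0 from red(e,e)
round 1: derive conn(e,g) via R0 from red(e,g)
round 1: derive conn(g,c) via R0 from red(g,c)
round 1: derive conn(g,j) via R0 from red(g,j)
round 1: derive conn(h,h) via R0 from red(h,h)
round 1: derive conn(j,c) via R0 from red(j,c)
round 1: derive conn(j,e) via R0 from red(j,e)
round 1: derive conn(j,i) via R0 from red(j,i)
round 2: derive conn(e,h) via R1 from conn(e,c), conn(c,h)
round 2: derive conn(e,j) via R1 from conn(e,g), conn(g,j)
round 2: derive conn(g,e) via R1 from conn(g,j), conn(j,e)
round 2: derive conn(g,h) via R1 from conn(g,c), conn(c,h)
round 2: derive conn(g,i) via R1 from conn(g,j), conn(j,i)
round 2: derive conn(j,g) via R1 from conn(j,e), conn(e,g)
round 2: derive conn(j,h) via R1 from conn(j,c), conn(c,h)
round 2: derive deriv(c,h) via R2 from conn(c,h)
round 2: derive deriv(e,c) via R2 from conn(e,c)
round 2: derive deriv(e,e) via R2 from conn(e,e)
round 2: derive deriv(e,g) via R2 from conn(e,g)
round 2: derive deriv(g,c) via R2 from conn(g,c)
round 2: derive deriv(g,j) via R2 from conn(g,j)
round 2: derive deriv(h,h) via R2 from conn(h,h)
round 2: derive deriv(j,c) via R2 from conn(j,c)
round 2: derive deriv(j,e) via R2 from conn(j,e)
round 2: derive deriv(j,i) via R2 from conn(j,i)
round 3: derive conn(e,i) via R1 from conn(e,g), conn(g,i)
round 3: derive conn(g,g) via R1 from conn(g,e), conn(e,g)
round 3: derive conn(j,j) via R1 from conn(j,e), conn(e,j)
round 3: derive deriv(e,h) via R2 from conn(e,h)
round 3: derive deriv(e,j) via R2 from conn(e,j)
round 3: derive deriv(g,e) via R2 from conn(g,e)
round 3: derive deriv(g,h) via R2 from conn(g,h)
round 3: derive deriv(g,i) via R2 from conn(g,i)
round 3: derive deriv(j,g) via R2 from conn(j,g)
round 3: derive deriv(j,h) via R2 from conn(j,h)
round 4: derive deriv(e,i) via R2 from conn(e,i)
round 4: derive deriv(g,g) via R2 from conn(g,g)
round 4: derive deriv(j,j) via R2 from conn(j,j)

deriv(j,c)  [via R2]
  conn(j,c)  [via R0]
    red(j,c)  [fact]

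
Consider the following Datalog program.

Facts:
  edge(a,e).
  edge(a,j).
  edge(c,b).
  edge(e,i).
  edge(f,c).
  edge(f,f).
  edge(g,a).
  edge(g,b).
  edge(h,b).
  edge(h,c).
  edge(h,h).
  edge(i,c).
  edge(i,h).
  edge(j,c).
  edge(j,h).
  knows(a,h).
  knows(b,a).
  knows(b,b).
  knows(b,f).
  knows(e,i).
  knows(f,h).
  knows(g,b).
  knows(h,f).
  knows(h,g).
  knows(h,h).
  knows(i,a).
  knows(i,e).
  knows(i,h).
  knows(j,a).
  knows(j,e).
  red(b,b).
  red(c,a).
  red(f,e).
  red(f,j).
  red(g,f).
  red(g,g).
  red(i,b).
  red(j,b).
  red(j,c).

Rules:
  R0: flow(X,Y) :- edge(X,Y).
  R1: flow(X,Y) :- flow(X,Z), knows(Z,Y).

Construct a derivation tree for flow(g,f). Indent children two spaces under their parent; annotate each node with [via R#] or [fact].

round 1: derive flow(a,e) via R0 from edge(a,e)
round 1: derive flow(a,j) via R0 from edge(a,j)
round 1: derive flow(c,b) via R0 from edge(c,b)
round 1: derive flow(e,i) via R0 from edge(e,i)
round 1: derive flow(f,c) via R0 from edge(f,c)
round 1: derive flow(f,f) via R0 from edge(f,f)
round 1: derive flow(g,a) via R0 from edge(g,a)
round 1: derive flow(g,b) via R0 from edge(g,b)
round 1: derive flow(h,b) via R0 from edge(h,b)
round 1: derive flow(h,c) via R0 from edge(h,c)
round 1: derive flow(h,h) via R0 from edge(h,h)
round 1: derive flow(i,c) via R0 from edge(i,c)
round 1: derive flow(i,h) via R0 from edge(i,h)
round 1: derive flow(j,c) via R0 from edge(j,c)
round 1: derive flow(j,h) via R0 from edge(j,h)
round 2: derive flow(a,a) via R1 from flow(a,j), knows(j,a)
round 2: derive flow(a,i) via R1 from flow(a,e), knows(e,i)
round 2: derive flow(c,a) via R1 from flow(c,b), knows(b,a)
round 2: derive flow(c,f) via R1 from flow(c,b), knows(b,f)
round 2: derive flow(e,a) via R1 from flow(e,i), knows(i,a)
round 2: derive flow(e,e) via R1 from flow(e,i), knows(i,e)
round 2: derive flow(e,h) via R1 from flow(e,i), knows(i,h)
round 2: derive flow(f,h) via R1 from flow(f,f), knows(f,h)
round 2: derive flow(g,f) via R1 from flow(g,b), knows(b,f)
round 2: derive flow(g,h) via R1 from flow(g,a), knows(a,h)
round 2: derive flow(h,a) via R1 from flow(h,b), knows(b,a)
round 2: derive flow(h,f) via R1 from flow(h,b), knows(b,f)
round 2: derive flow(h,g) via R1 from flow(h,h), knows(h,g)
round 2: derive flow(i,f) via R1 from flow(i,h), knows(h,f)
round 2: derive flow(i,g) via R1 from flow(i,h), knows(h,g)
round 2: derive flow(j,f) via R1 from flow(j,h), knows(h,f)
round 2: derive flow(j,g) via R1 from flow(j,h), knows(h,g)
round 3: derive flow(a,h) via R1 from flow(a,a), knows(a,h)
round 3: derive flow(c,h) via R1 from flow(c,a), knows(a,h)
round 3: derive flow(e,f) via R1 from flow(e,h), knows(h,f)
round 3: derive flow(e,g) via R1 from flow(e,h), knows(h,g)
round 3: derive flow(f,g) via R1 from flow(f,h), knows(h,g)
round 3: derive flow(g,g) via R1 from flow(g,h), knows(h,g)
round 3: derive flow(i,b) via R1 from flow(i,g), knows(g,b)
round 3: derive flow(j,b) via R1 from flow(j,g), knows(g,b)
round 4: derive flow(a,f) via R1 from flow(a,h), knows(h,f)
round 4: derive flow(a,g) via R1 from flow(a,h), knows(h,g)
round 4: derive flow(c,g) via R1 from flow(c,h), knows(h,g)
round 4: derive flow(e,b) via R1 from flow(e,g), knows(g,b)
round 4: derive flow(f,b) via R1 from flow(f,g), knows(g,b)
round 4: derive flow(i,a) via R1 from flow(i,b), knows(b,a)
round 4: derive flow(j,a) via R1 from flow(j,b), knows(b,a)
round 5: derive flow(a,b) via R1 from flow(a,g), knows(g,b)
round 5: derive flow(f,a) via R1 from flow(f,b), knows(b,a)

flow(g,f)  [via R1]
  flow(g,b)  [via R0]
    edge(g,b)  [fact]
  knows(b,f)  [fact]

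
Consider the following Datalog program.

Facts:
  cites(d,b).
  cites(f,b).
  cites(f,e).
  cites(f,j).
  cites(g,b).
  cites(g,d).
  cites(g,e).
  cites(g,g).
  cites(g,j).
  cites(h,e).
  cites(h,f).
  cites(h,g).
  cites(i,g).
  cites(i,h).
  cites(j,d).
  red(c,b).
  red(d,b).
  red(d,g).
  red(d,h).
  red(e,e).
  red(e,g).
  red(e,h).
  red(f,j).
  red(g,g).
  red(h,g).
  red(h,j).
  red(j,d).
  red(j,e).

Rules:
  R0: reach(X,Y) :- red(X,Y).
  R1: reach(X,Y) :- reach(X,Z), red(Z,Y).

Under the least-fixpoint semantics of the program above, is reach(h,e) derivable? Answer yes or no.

yes

round 1: derive reach(c,b) via R0 from red(c,b)
round 1: derive reach(d,b) via R0 from red(d,b)
round 1: derive reach(d,g) via R0 from red(d,g)
round 1: derive reach(d,h) via R0 from red(d,h)
round 1: derive reach(e,e) via R0 from red(e,e)
round 1: derive reach(e,g) via R0 from red(e,g)
round 1: derive reach(e,h) via R0 from red(e,h)
round 1: derive reach(f,j) via R0 from red(f,j)
round 1: derive reach(g,g) via R0 from red(g,g)
round 1: derive reach(h,g) via R0 from red(h,g)
round 1: derive reach(h,j) via R0 from red(h,j)
round 1: derive reach(j,d) via R0 from red(j,d)
round 1: derive reach(j,e) via R0 from red(j,e)
round 2: derive reach(d,j) via R1 from reach(d,h), red(h,j)
round 2: derive reach(e,j) via R1 from reach(e,h), red(h,j)
round 2: derive reach(f,d) via R1 from reach(f,j), red(j,d)
round 2: derive reach(f,e) via R1 from reach(f,j), red(j,e)
round 2: derive reach(h,d) via R1 from reach(h,j), red(j,d)
round 2: derive reach(h,e) via R1 from reach(h,j), red(j,e)
round 2: derive reach(j,b) via R1 from reach(j,d), red(d,b)
round 2: derive reach(j,g) via R1 from reach(j,d), red(d,g)
round 2: derive reach(j,h) via R1 from reach(j,d), red(d,h)
round 3: derive reach(d,d) via R1 from reach(d,j), red(j,d)
round 3: derive reach(d,e) via R1 from reach(d,j), red(j,e)
round 3: derive reach(e,d) via R1 from reach(e,j), red(j,d)
round 3: derive reach(f,b) via R1 from reach(f,d), red(d,b)
round 3: derive reach(f,g) via R1 from reach(f,d), red(d,g)
round 3: derive reach(f,h) via R1 from reach(f,d), red(d,h)
round 3: derive reach(h,b) via R1 from reach(h,d), red(d,b)
round 3: derive reach(h,h) via R1 from reach(h,d), red(d,h)
round 3: derive reach(j,j) via R1 from reach(j,h), red(h,j)
round 4: derive reach(e,b) via R1 from reach(e,d), red(d,b)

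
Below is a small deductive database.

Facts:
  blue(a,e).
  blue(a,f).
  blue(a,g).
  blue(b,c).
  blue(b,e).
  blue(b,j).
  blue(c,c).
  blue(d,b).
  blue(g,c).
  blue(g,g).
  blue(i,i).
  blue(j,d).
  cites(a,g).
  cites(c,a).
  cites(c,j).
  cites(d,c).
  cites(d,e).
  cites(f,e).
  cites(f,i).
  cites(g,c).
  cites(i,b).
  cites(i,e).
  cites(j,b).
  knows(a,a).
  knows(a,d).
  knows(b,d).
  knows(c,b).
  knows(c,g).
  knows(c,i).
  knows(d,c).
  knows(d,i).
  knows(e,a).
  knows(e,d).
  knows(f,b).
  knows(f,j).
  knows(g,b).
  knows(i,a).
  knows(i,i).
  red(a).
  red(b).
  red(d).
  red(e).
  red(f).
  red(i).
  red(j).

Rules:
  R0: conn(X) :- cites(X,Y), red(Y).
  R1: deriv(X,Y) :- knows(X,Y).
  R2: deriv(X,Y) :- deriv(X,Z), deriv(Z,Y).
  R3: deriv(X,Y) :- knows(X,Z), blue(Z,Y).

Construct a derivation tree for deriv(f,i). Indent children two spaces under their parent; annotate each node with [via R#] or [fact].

deriv(f,i)  [via R2]
  deriv(f,c)  [via R3]
    knows(f,b)  [fact]
    blue(b,c)  [fact]
  deriv(c,i)  [via R1]
    knows(c,i)  [fact]

round 1: derive deriv(a,a) via R1 from knows(a,a)
round 1: derive deriv(a,d) via R1 from knows(a,d)
round 1: derive deriv(b,d) via R1 from knows(b,d)
round 1: derive deriv(c,b) via R1 from knows(c,b)
round 1: derive deriv(c,g) via R1 from knows(c,g)
round 1: derive deriv(c,i) via R1 from knows(c,i)
round 1: derive deriv(d,c) via R1 from knows(d,c)
round 1: derive deriv(d,i) via R1 from knows(d,i)
round 1: derive deriv(e,a) via R1 from knows(e,a)
round 1: derive deriv(e,d) via R1 from knows(e,d)
round 1: derive deriv(f,b) via R1 from knows(f,b)
round 1: derive deriv(f,j) via R1 from knows(f,j)
round 1: derive deriv(g,b) via R1 from knows(g,b)
round 1: derive deriv(i,a) via R1 from knows(i,a)
round 1: derive deriv(i,i) via R1 from knows(i,i)
round 1: derive deriv(a,b) via R3 from knows(a,d), blue(d,b)
round 1: derive deriv(a,e) via R3 from knows(a,a), blue(a,e)
round 1: derive deriv(a,f) via R3 from knows(a,a), blue(a,f)
round 1: derive deriv(a,g) via R3 from knows(a,a), blue(a,g)
round 1: derive deriv(b,b) via R3 from knows(b,d), blue(d,b)
round 1: derive deriv(c,c) via R3 from knows(c,b), blue(b,c)
round 1: derive deriv(c,e) via R3 from knows(c,b), blue(b,e)
round 1: derive deriv(c,j) via R3 from knows(c,b), blue(b,j)
round 1: derive deriv(e,b) via R3 from knows(e,d), blue(d,b)
round 1: derive deriv(e,e) via R3 from knows(e,a), blue(a,e)
round 1: derive deriv(e,f) via R3 from knows(e,a), blue(a,f)
round 1: derive deriv(e,g) via R3 from knows(e,a), blue(a,g)
round 1: derive deriv(f,c) via R3 from knows(f,b), blue(b,c)
round 1: derive deriv(f,d) via R3 from knows(f,j), blue(j,d)
round 1: derive deriv(f,e) via R3 from knows(f,b), blue(b,e)
round 1: derive deriv(g,c) via R3 from knows(g,b), blue(b,c)
round 1: derive deriv(g,e) via R3 from knows(g,b), blue(b,e)
round 1: derive deriv(g,j) via R3 from knows(g,b), blue(b,j)
round 1: derive deriv(i,e) via R3 from knows(i,a), blue(a,e)
round 1: derive deriv(i,f) via R3 from knows(i,a), blue(a,f)
round 1: derive deriv(i,g) via R3 from knows(i,a), blue(a,g)
round 2: derive deriv(a,c) via R2 from deriv(a,d), deriv(d,c)
round 2: derive deriv(a,i) via R2 from deriv(a,d), deriv(d,i)
round 2: derive deriv(a,j) via R2 from deriv(a,f), deriv(f,j)
round 2: derive deriv(b,c) via R2 from deriv(b,d), deriv(d,c)
round 2: derive deriv(b,i) via R2 from deriv(b,d), deriv(d,i)
round 2: derive deriv(c,a) via R2 from deriv(c,e), deriv(e,a)
round 2: derive deriv(c,d) via R2 from deriv(c,b), deriv(b,d)
round 2: derive deriv(c,f) via R2 from deriv(c,e), deriv(e,f)
round 2: derive deriv(d,a) via R2 from deriv(d,i), deriv(i,a)
round 2: derive deriv(d,b) via R2 from deriv(d,c), deriv(c,b)
round 2: derive deriv(d,e) via R2 from deriv(d,c), deriv(c,e)
round 2: derive deriv(d,f) via R2 from deriv(d,i), deriv(i,f)
round 2: derive deriv(d,g) via R2 from deriv(d,c), deriv(c,g)
round 2: derive deriv(d,j) via R2 from deriv(d,c), deriv(c,j)
round 2: derive deriv(e,c) via R2 from deriv(e,d), deriv(d,c)
round 2: derive deriv(e,i) via R2 from deriv(e,d), deriv(d,i)
round 2: derive deriv(e,j) via R2 from deriv(e,f), deriv(f,j)
round 2: derive deriv(f,a) via R2 from deriv(f,e), deriv(e,a)
round 2: derive deriv(f,f) via R2 from deriv(f,e), deriv(e,f)
round 2: derive deriv(f,g) via R2 from deriv(f,c), deriv(c,g)
round 2: derive deriv(f,i) via R2 from deriv(f,c), deriv(c,i)
round 2: derive deriv(g,a) via R2 from deriv(g,e), deriv(e,a)
round 2: derive deriv(g,d) via R2 from deriv(g,b), deriv(b,d)
round 2: derive deriv(g,f) via R2 from deriv(g,e), deriv(e,f)
round 2: derive deriv(g,g) via R2 from deriv(g,c), deriv(c,g)
round 2: derive deriv(g,i) via R2 from deriv(g,c), deriv(c,i)
round 2: derive deriv(i,b) via R2 from deriv(i,a), deriv(a,b)
round 2: derive deriv(i,c) via R2 from deriv(i,f), deriv(f,c)
round 2: derive deriv(i,d) via R2 from deriv(i,a), deriv(a,d)
round 2: derive deriv(i,j) via R2 from deriv(i,f), deriv(f,j)
round 3: derive deriv(b,a) via R2 from deriv(b,c), deriv(c,a)
round 3: derive deriv(b,e) via R2 from deriv(b,c), deriv(c,e)
round 3: derive deriv(b,f) via R2 from deriv(b,c), deriv(c,f)
round 3: derive deriv(b,g) via R2 from deriv(b,c), deriv(c,g)
round 3: derive deriv(b,j) via R2 from deriv(b,c), deriv(c,j)
round 3: derive deriv(d,d) via R2 from deriv(d,a), deriv(a,d)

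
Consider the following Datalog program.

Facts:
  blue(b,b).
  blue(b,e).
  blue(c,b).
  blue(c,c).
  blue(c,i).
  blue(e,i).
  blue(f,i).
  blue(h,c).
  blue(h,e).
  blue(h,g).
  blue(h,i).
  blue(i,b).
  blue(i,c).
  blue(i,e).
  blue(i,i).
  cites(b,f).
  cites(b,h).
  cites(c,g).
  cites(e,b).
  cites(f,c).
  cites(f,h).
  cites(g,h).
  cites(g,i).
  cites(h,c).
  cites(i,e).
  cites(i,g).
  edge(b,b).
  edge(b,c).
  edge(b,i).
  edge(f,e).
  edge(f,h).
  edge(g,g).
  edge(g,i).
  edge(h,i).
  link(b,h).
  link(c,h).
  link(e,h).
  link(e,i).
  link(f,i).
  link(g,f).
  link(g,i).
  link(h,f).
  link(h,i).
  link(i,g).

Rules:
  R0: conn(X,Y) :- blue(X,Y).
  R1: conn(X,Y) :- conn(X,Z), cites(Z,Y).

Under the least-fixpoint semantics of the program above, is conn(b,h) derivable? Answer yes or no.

round 1: derive conn(b,b) via R0 from blue(b,b)
round 1: derive conn(b,e) via R0 from blue(b,e)
round 1: derive conn(c,b) via R0 from blue(c,b)
round 1: derive conn(c,c) via R0 from blue(c,c)
round 1: derive conn(c,i) via R0 from blue(c,i)
round 1: derive conn(e,i) via R0 from blue(e,i)
round 1: derive conn(f,i) via R0 from blue(f,i)
round 1: derive conn(h,c) via R0 from blue(h,c)
round 1: derive conn(h,e) via R0 from blue(h,e)
round 1: derive conn(h,g) via R0 from blue(h,g)
round 1: derive conn(h,i) via R0 from blue(h,i)
round 1: derive conn(i,b) via R0 from blue(i,b)
round 1: derive conn(i,c) via R0 from blue(i,c)
round 1: derive conn(i,e) via R0 from blue(i,e)
round 1: derive conn(i,i) via R0 from blue(i,i)
round 2: derive conn(b,f) via R1 from conn(b,b), cites(b,f)
round 2: derive conn(b,h) via R1 from conn(b,b), cites(b,h)
round 2: derive conn(c,e) via R1 from conn(c,i), cites(i,e)
round 2: derive conn(c,f) via R1 from conn(c,b), cites(b,f)
round 2: derive conn(c,g) via R1 from conn(c,c), cites(c,g)
round 2: derive conn(c,h) via R1 from conn(c,b), cites(b,h)
round 2: derive conn(e,e) via R1 from conn(e,i), cites(i,e)
round 2: derive conn(e,g) via R1 from conn(e,i), cites(i,g)
round 2: derive conn(f,e) via R1 from conn(f,i), cites(i,e)
round 2: derive conn(f,g) via R1 from conn(f,i), cites(i,g)
round 2: derive conn(h,b) via R1 from conn(h,e), cites(e,b)
round 2: derive conn(h,h) via R1 from conn(h,g), cites(g,h)
round 2: derive conn(i,f) via R1 from conn(i,b), cites(b,f)
round 2: derive conn(i,g) via R1 from conn(i,c), cites(c,g)
round 2: derive conn(i,h) via R1 from conn(i,b), cites(b,h)
round 3: derive conn(b,c) via R1 from conn(b,f), cites(f,c)
round 3: derive conn(e,b) via R1 from conn(e,e), cites(e,b)
round 3: derive conn(e,h) via R1 from conn(e,g), cites(g,h)
round 3: derive conn(f,b) via R1 from conn(f,e), cites(e,b)
round 3: derive conn(f,h) via R1 from conn(f,g), cites(g,h)
round 3: derive conn(h,f) via R1 from conn(h,b), cites(b,f)
round 4: derive conn(b,g) via R1 from conn(b,c), cites(c,g)
round 4: derive conn(e,c) via R1 from conn(e,h), cites(h,c)
round 4: derive conn(e,f) via R1 from conn(e,b), cites(b,f)
round 4: derive conn(f,c) via R1 from conn(f,h), cites(h,c)
round 4: derive conn(f,f) via R1 from conn(f,b), cites(b,f)
round 5: derive conn(b,i) via R1 from conn(b,g), cites(g,i)

yes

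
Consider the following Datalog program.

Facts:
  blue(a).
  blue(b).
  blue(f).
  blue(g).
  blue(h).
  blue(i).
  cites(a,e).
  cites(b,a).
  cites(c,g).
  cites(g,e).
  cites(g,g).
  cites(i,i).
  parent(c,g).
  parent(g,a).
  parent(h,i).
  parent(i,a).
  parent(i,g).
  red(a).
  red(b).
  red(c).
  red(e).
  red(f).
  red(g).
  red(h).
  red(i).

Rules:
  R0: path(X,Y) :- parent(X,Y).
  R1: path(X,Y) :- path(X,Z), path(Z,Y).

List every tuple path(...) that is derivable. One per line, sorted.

round 1: derive path(c,g) via R0 from parent(c,g)
round 1: derive path(g,a) via R0 from parent(g,a)
round 1: derive path(h,i) via R0 from parent(h,i)
round 1: derive path(i,a) via R0 from parent(i,a)
round 1: derive path(i,g) via R0 from parent(i,g)
round 2: derive path(c,a) via R1 from path(c,g), path(g,a)
round 2: derive path(h,a) via R1 from path(h,i), path(i,a)
round 2: derive path(h,g) via R1 from path(h,i), path(i,g)

path(c,a)
path(c,g)
path(g,a)
path(h,a)
path(h,g)
path(h,i)
path(i,a)
path(i,g)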